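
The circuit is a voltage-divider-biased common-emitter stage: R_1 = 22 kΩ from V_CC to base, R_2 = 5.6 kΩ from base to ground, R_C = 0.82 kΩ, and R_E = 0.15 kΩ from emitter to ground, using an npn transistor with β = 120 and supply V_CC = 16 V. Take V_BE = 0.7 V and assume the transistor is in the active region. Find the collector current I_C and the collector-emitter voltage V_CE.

Thevenize the base divider: V_Th = V_CC·R_2/(R_1+R_2) = 16×5.6/27.6 = 3.25 V, R_Th = R_1‖R_2 = 4.46 kΩ.
Base-emitter loop: V_Th = I_B·R_Th + V_BE + (β+1)I_B·R_E, so I_B = (3.25 − 0.7) / (4.46 + 121×0.15) = 0.113 mA.
I_C = β·I_B = 120×0.113 = 13.5 mA, and I_E = (β+1)I_B = 13.6 mA.
V_CE = V_CC − I_C·R_C − I_E·R_E = 16 − 13.5×0.82 − 13.6×0.15 = 2.88 V.
V_CE = 2.88 V > 0.2 V confirms active-region operation.

I_C ≈ 14 mA, V_CE ≈ 2.9 V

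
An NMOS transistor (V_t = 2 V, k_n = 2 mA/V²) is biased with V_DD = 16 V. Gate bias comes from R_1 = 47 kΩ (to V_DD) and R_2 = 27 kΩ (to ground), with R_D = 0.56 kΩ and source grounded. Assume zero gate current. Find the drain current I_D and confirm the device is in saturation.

V_G = V_DD·R_2/(R_1+R_2) = 16×27/74 = 5.84 V. With the source grounded, V_GS = V_G = 5.84 V.
Assume saturation: I_D = (k_n/2)(V_GS − V_t)² = (2/2)×(5.84 − 2)² = 1×3.84² = 14.7 mA.
V_DS = V_DD − I_D·R_D = 16 − 14.7×0.56 = 7.75 V.
Saturation requires V_DS ≥ V_GS − V_t = 3.84 V; 7.75 ≥ 3.84 ✓.

I_D ≈ 15 mA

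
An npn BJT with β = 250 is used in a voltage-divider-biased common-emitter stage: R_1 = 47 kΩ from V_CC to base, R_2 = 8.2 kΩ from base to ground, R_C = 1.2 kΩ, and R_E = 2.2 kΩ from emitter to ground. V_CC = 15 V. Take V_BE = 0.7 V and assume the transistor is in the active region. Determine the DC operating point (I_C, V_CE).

Thevenize the base divider: V_Th = V_CC·R_2/(R_1+R_2) = 15×8.2/55.2 = 2.23 V, R_Th = R_1‖R_2 = 6.98 kΩ.
Base-emitter loop: V_Th = I_B·R_Th + V_BE + (β+1)I_B·R_E, so I_B = (2.23 − 0.7) / (6.98 + 251×2.2) = 0.00273 mA.
I_C = β·I_B = 250×0.00273 = 0.683 mA, and I_E = (β+1)I_B = 0.686 mA.
V_CE = V_CC − I_C·R_C − I_E·R_E = 15 − 0.683×1.2 − 0.686×2.2 = 12.7 V.
V_CE = 12.7 V > 0.2 V confirms active-region operation.

I_C ≈ 0.68 mA, V_CE ≈ 13 V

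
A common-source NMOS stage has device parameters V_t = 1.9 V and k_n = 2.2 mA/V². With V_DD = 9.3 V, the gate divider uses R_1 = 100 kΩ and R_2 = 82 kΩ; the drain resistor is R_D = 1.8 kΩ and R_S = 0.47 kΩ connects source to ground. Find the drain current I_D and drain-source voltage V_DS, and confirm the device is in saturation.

V_G = V_DD·R_2/(R_1+R_2) = 9.3×82/182 = 4.19 V.
Assume saturation: I_D = (k_n/2)(V_GS − V_t)² with V_GS = V_G − I_D·R_S = 4.19 − 0.47·I_D.
Substituting gives 0.243·I_D² − 3.37·I_D + 5.77 = 0, with roots I_D = 2 or 11.9 mA.
The root I_D = 11.9 mA gives V_GS = -1.38 V ≤ V_t, so take I_D = 2 mA.
Then V_GS = 3.25 V and V_DS = V_DD − I_D(R_D+R_S) = 9.3 − 2×2.27 = 4.76 V.
Saturation requires V_DS ≥ V_GS − V_t = 1.35 V; 4.76 ≥ 1.35 ✓.

I_D ≈ 2 mA, V_DS ≈ 4.8 V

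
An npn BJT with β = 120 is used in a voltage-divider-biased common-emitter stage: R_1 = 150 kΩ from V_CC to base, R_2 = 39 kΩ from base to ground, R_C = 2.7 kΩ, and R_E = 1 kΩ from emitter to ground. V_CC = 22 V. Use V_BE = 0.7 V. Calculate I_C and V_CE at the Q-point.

Thevenize the base divider: V_Th = V_CC·R_2/(R_1+R_2) = 22×39/189 = 4.54 V, R_Th = R_1‖R_2 = 31 kΩ.
Base-emitter loop: V_Th = I_B·R_Th + V_BE + (β+1)I_B·R_E, so I_B = (4.54 − 0.7) / (31 + 121×1) = 0.0253 mA.
I_C = β·I_B = 120×0.0253 = 3.03 mA, and I_E = (β+1)I_B = 3.06 mA.
V_CE = V_CC − I_C·R_C − I_E·R_E = 22 − 3.03×2.7 − 3.06×1 = 10.8 V.
V_CE = 10.8 V > 0.2 V confirms active-region operation.

I_C ≈ 3 mA, V_CE ≈ 11 V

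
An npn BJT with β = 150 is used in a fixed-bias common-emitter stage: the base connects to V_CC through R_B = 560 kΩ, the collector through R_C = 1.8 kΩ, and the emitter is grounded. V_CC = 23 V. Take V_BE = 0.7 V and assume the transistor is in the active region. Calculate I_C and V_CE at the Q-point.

I_C ≈ 6 mA, V_CE ≈ 12 V

Base loop: V_CC = I_B·R_B + V_BE, so I_B = (23 − 0.7)/560 kΩ = 0.0398 mA.
In the active region I_C = β·I_B = 150 × 0.0398 = 5.97 mA.
Collector loop: V_CE = V_CC − I_C·R_C = 23 − 5.97×1.8 = 12.2 V.
Since V_CE = 12.2 V > V_CE(sat) ≈ 0.2 V, the transistor is in the active region as assumed.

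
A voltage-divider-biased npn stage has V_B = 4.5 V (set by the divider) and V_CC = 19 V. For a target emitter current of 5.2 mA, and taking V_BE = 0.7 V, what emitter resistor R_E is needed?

R_E ≈ 0.73 kΩ

V_E = V_B − V_BE = 4.5 − 0.7 = 3.8 V.
R_E = V_E / I_E = 3.8 / 5.2 = 0.731 kΩ.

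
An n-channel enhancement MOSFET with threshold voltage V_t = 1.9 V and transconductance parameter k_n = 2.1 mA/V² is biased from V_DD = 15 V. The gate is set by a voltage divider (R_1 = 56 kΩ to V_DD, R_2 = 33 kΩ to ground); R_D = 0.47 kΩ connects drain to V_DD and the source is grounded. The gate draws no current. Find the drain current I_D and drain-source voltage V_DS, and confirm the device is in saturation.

I_D ≈ 14 mA, V_DS ≈ 8.4 V

V_G = V_DD·R_2/(R_1+R_2) = 15×33/89 = 5.56 V. With the source grounded, V_GS = V_G = 5.56 V.
Assume saturation: I_D = (k_n/2)(V_GS − V_t)² = (2.1/2)×(5.56 − 1.9)² = 1.05×3.66² = 14.1 mA.
V_DS = V_DD − I_D·R_D = 15 − 14.1×0.47 = 8.38 V.
Saturation requires V_DS ≥ V_GS − V_t = 3.66 V; 8.38 ≥ 3.66 ✓.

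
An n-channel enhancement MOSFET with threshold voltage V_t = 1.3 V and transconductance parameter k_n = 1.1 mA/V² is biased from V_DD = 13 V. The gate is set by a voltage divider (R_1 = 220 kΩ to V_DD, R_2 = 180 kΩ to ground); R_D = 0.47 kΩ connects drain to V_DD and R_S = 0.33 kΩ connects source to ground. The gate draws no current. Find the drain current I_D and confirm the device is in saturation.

I_D ≈ 4.8 mA

V_G = V_DD·R_2/(R_1+R_2) = 13×180/400 = 5.85 V.
Assume saturation: I_D = (k_n/2)(V_GS − V_t)² with V_GS = V_G − I_D·R_S = 5.85 − 0.33·I_D.
Substituting gives 0.0599·I_D² − 2.65·I_D + 11.4 = 0, with roots I_D = 4.82 or 39.5 mA.
The root I_D = 39.5 mA gives V_GS = -7.17 V ≤ V_t, so take I_D = 4.82 mA.
Then V_GS = 4.26 V and V_DS = V_DD − I_D(R_D+R_S) = 13 − 4.82×0.8 = 9.15 V.
Saturation requires V_DS ≥ V_GS − V_t = 2.96 V; 9.15 ≥ 2.96 ✓.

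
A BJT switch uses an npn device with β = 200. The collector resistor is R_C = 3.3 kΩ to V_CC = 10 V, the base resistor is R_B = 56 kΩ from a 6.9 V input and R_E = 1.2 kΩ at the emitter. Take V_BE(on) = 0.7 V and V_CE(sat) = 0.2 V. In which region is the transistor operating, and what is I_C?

Assume active: I_B = (6.9 − 0.7)/(56 + 201×1.2) = 0.0209 mA, I_C = β·I_B = 4.17 mA.
Then V_CE = 10 − 4.17×3.3 − 4.19×1.2 = -8.8 V < 0.2 V — the active assumption fails.
Re-solve with V_CE = 0.2 V. KCL at the emitter: V_E/R_E = (V_BB−0.7−V_E)/R_B + (V_CC−0.2−V_E)/R_C, giving V_E = 2.67 V.
I_C = (V_CC − 0.2 − V_E)/R_C = (9.8 − 2.67)/3.3 = 2.16 mA.
Check: I_B = (6.2 − 2.67)/56 = 0.0631 mA, and β·I_B = 12.6 mA > I_C, confirming saturation.

saturation; I_C ≈ 2.2 mA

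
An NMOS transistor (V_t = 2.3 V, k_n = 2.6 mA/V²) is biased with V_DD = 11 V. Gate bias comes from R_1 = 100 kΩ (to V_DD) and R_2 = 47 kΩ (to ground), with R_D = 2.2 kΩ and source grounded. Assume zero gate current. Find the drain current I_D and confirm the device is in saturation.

I_D ≈ 1.9 mA

V_G = V_DD·R_2/(R_1+R_2) = 11×47/147 = 3.52 V. With the source grounded, V_GS = V_G = 3.52 V.
Assume saturation: I_D = (k_n/2)(V_GS − V_t)² = (2.6/2)×(3.52 − 2.3)² = 1.3×1.22² = 1.93 mA.
V_DS = V_DD − I_D·R_D = 11 − 1.93×2.2 = 6.76 V.
Saturation requires V_DS ≥ V_GS − V_t = 1.22 V; 6.76 ≥ 1.22 ✓.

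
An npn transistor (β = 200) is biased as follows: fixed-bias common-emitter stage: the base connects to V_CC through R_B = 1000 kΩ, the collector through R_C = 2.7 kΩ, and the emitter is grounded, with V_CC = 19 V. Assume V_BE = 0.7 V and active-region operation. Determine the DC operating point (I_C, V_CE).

I_C ≈ 3.7 mA, V_CE ≈ 9.1 V

Base loop: V_CC = I_B·R_B + V_BE, so I_B = (19 − 0.7)/1000 kΩ = 0.0183 mA.
In the active region I_C = β·I_B = 200 × 0.0183 = 3.66 mA.
Collector loop: V_CE = V_CC − I_C·R_C = 19 − 3.66×2.7 = 9.12 V.
Since V_CE = 9.12 V > V_CE(sat) ≈ 0.2 V, the transistor is in the active region as assumed.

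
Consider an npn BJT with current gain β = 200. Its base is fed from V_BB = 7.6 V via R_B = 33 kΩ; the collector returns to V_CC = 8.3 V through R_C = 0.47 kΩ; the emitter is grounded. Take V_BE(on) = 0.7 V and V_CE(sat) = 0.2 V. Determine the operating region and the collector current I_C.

saturation; I_C ≈ 17 mA

Assume active: I_B = (7.6 − 0.7)/33 = 0.209 mA, giving I_C = β·I_B = 41.8 mA.
But then V_CE = 8.3 − 41.8×0.47 = -11.4 V < V_CE(sat) = 0.2 V — impossible in the active region.
So the transistor is saturated. With V_CE = 0.2 V, I_C = (V_CC − 0.2)/R_C = 8.1/0.47 = 17.2 mA.
Check: β·I_B = 41.8 mA > I_C = 17.2 mA, confirming saturation.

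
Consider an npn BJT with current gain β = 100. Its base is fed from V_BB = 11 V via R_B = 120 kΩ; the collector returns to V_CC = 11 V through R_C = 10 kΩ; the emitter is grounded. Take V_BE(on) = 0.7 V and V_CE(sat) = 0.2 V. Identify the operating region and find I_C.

saturation; I_C ≈ 1.1 mA

Assume active: I_B = (11 − 0.7)/120 = 0.0858 mA, giving I_C = β·I_B = 8.58 mA.
But then V_CE = 11 − 8.58×10 = -74.8 V < V_CE(sat) = 0.2 V — impossible in the active region.
So the transistor is saturated. With V_CE = 0.2 V, I_C = (V_CC − 0.2)/R_C = 10.8/10 = 1.08 mA.
Check: β·I_B = 8.58 mA > I_C = 1.08 mA, confirming saturation.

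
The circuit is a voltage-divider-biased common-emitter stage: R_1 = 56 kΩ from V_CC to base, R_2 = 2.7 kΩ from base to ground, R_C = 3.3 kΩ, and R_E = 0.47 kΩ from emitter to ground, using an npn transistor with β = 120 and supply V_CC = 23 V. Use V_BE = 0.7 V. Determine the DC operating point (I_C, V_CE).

I_C ≈ 0.72 mA, V_CE ≈ 20 V

Thevenize the base divider: V_Th = V_CC·R_2/(R_1+R_2) = 23×2.7/58.7 = 1.06 V, R_Th = R_1‖R_2 = 2.58 kΩ.
Base-emitter loop: V_Th = I_B·R_Th + V_BE + (β+1)I_B·R_E, so I_B = (1.06 − 0.7) / (2.58 + 121×0.47) = 0.00602 mA.
I_C = β·I_B = 120×0.00602 = 0.723 mA, and I_E = (β+1)I_B = 0.729 mA.
V_CE = V_CC − I_C·R_C − I_E·R_E = 23 − 0.723×3.3 − 0.729×0.47 = 20.3 V.
V_CE = 20.3 V > 0.2 V confirms active-region operation.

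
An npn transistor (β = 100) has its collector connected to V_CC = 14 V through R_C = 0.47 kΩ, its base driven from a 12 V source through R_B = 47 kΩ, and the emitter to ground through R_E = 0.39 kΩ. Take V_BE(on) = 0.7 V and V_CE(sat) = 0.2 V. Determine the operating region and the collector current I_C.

active; I_C ≈ 13 mA

Assume active. Base-emitter loop: I_B = (V_BB − V_BE)/(R_B + (β+1)R_E) = (12 − 0.7)/(47 + 101×0.39) = 0.131 mA.
I_C = β·I_B = 100×0.131 = 13.1 mA.
V_CE = V_CC − I_C·R_C − I_E·R_E = 14 − 13.1×0.47 − 13.2×0.39 = 2.7 V > V_CE(sat), so the active-region assumption holds.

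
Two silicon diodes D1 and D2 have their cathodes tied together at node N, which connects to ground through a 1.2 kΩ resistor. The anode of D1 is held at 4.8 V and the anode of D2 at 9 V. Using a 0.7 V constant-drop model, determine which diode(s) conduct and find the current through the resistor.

Assume both conduct. Then node N would need to be at both 4.8−0.7 = 4.1 V and 9−0.7 = 8.3 V, which is impossible.
Assume only D2 conducts: V_N = 9 − 0.7 = 8.3 V, so I_R = 8.3/1.2 = 6.92 mA.
Check D1: its anode-to-cathode voltage is 4.8 − 8.3 = -3.5 V < 0.7 V, so it is off. The assumption is consistent.

Only D2 conducts; I_R ≈ 6.9 mA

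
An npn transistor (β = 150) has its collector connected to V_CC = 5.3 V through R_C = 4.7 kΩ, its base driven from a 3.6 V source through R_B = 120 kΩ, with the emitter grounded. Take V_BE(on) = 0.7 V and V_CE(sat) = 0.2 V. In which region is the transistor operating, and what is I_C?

saturation; I_C ≈ 1.1 mA

Assume active: I_B = (3.6 − 0.7)/120 = 0.0242 mA, giving I_C = β·I_B = 3.63 mA.
But then V_CE = 5.3 − 3.63×4.7 = -11.7 V < V_CE(sat) = 0.2 V — impossible in the active region.
So the transistor is saturated. With V_CE = 0.2 V, I_C = (V_CC − 0.2)/R_C = 5.1/4.7 = 1.09 mA.
Check: β·I_B = 3.63 mA > I_C = 1.09 mA, confirming saturation.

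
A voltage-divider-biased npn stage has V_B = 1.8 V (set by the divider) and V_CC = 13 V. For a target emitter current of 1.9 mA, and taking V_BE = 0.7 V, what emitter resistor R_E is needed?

R_E ≈ 0.58 kΩ

V_E = V_B − V_BE = 1.8 − 0.7 = 1.1 V.
R_E = V_E / I_E = 1.1 / 1.9 = 0.579 kΩ.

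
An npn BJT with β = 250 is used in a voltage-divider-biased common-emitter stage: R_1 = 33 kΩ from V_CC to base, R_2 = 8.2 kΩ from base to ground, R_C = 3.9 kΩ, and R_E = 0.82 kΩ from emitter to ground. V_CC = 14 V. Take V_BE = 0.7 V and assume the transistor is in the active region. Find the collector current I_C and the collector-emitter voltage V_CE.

Thevenize the base divider: V_Th = V_CC·R_2/(R_1+R_2) = 14×8.2/41.2 = 2.79 V, R_Th = R_1‖R_2 = 6.57 kΩ.
Base-emitter loop: V_Th = I_B·R_Th + V_BE + (β+1)I_B·R_E, so I_B = (2.79 − 0.7) / (6.57 + 251×0.82) = 0.00982 mA.
I_C = β·I_B = 250×0.00982 = 2.46 mA, and I_E = (β+1)I_B = 2.47 mA.
V_CE = V_CC − I_C·R_C − I_E·R_E = 14 − 2.46×3.9 − 2.47×0.82 = 2.4 V.
V_CE = 2.4 V > 0.2 V confirms active-region operation.

I_C ≈ 2.5 mA, V_CE ≈ 2.4 V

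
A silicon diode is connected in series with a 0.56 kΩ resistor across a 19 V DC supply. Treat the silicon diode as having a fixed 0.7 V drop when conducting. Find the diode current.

KVL around the loop: 19 = V_D + I·R = 0.7 + I × 0.56 kΩ.
So I = (19 − 0.7) / 0.56 kΩ = 18.3 / 0.56 = 32.7 mA.

I ≈ 33 mA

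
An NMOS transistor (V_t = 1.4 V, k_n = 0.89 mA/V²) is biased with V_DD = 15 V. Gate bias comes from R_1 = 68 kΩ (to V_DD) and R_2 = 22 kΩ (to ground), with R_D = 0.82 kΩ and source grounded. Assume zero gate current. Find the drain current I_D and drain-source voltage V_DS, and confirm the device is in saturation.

V_G = V_DD·R_2/(R_1+R_2) = 15×22/90 = 3.67 V. With the source grounded, V_GS = V_G = 3.67 V.
Assume saturation: I_D = (k_n/2)(V_GS − V_t)² = (0.89/2)×(3.67 − 1.4)² = 0.445×2.27² = 2.29 mA.
V_DS = V_DD − I_D·R_D = 15 − 2.29×0.82 = 13.1 V.
Saturation requires V_DS ≥ V_GS − V_t = 2.27 V; 13.1 ≥ 2.27 ✓.

I_D ≈ 2.3 mA, V_DS ≈ 13 V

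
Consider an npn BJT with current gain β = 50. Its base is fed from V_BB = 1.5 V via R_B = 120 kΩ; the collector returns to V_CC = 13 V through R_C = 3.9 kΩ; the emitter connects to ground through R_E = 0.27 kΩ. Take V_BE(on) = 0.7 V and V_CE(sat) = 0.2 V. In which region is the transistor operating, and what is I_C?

Assume active. Base-emitter loop: I_B = (V_BB − V_BE)/(R_B + (β+1)R_E) = (1.5 − 0.7)/(120 + 51×0.27) = 0.00598 mA.
I_C = β·I_B = 50×0.00598 = 0.299 mA.
V_CE = V_CC − I_C·R_C − I_E·R_E = 13 − 0.299×3.9 − 0.305×0.27 = 11.8 V > V_CE(sat), so the active-region assumption holds.

active; I_C ≈ 0.3 mA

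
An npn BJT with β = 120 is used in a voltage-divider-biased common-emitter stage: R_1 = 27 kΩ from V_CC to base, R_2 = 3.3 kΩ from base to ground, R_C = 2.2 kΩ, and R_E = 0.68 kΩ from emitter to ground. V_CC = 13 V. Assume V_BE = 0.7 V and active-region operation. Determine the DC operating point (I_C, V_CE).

I_C ≈ 1 mA, V_CE ≈ 10 V

Thevenize the base divider: V_Th = V_CC·R_2/(R_1+R_2) = 13×3.3/30.3 = 1.42 V, R_Th = R_1‖R_2 = 2.94 kΩ.
Base-emitter loop: V_Th = I_B·R_Th + V_BE + (β+1)I_B·R_E, so I_B = (1.42 − 0.7) / (2.94 + 121×0.68) = 0.0084 mA.
I_C = β·I_B = 120×0.0084 = 1.01 mA, and I_E = (β+1)I_B = 1.02 mA.
V_CE = V_CC − I_C·R_C − I_E·R_E = 13 − 1.01×2.2 − 1.02×0.68 = 10.1 V.
V_CE = 10.1 V > 0.2 V confirms active-region operation.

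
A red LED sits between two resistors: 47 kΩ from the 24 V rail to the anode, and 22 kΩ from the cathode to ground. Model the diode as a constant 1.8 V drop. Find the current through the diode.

I ≈ 0.32 mA

The two resistors are in series with the diode, so KVL gives 24 = I·47 + 1.8 + I·22.
I = (24 − 1.8) / (47 + 22) kΩ = 22.2 / 69 = 0.322 mA.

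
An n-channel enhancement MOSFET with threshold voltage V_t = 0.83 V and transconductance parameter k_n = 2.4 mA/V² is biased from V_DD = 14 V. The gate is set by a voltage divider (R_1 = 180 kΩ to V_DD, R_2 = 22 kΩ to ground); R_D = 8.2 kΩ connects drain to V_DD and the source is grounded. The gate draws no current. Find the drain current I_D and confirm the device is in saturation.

V_G = V_DD·R_2/(R_1+R_2) = 14×22/202 = 1.52 V. With the source grounded, V_GS = V_G = 1.52 V.
Assume saturation: I_D = (k_n/2)(V_GS − V_t)² = (2.4/2)×(1.52 − 0.83)² = 1.2×0.695² = 0.579 mA.
V_DS = V_DD − I_D·R_D = 14 − 0.579×8.2 = 9.25 V.
Saturation requires V_DS ≥ V_GS − V_t = 0.695 V; 9.25 ≥ 0.695 ✓.

I_D ≈ 0.58 mA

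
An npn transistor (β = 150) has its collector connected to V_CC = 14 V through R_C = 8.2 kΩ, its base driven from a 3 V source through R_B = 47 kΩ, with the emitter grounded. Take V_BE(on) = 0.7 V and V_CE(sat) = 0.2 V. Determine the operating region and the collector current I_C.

saturation; I_C ≈ 1.7 mA

Assume active: I_B = (3 − 0.7)/47 = 0.0489 mA, giving I_C = β·I_B = 7.34 mA.
But then V_CE = 14 − 7.34×8.2 = -46.2 V < V_CE(sat) = 0.2 V — impossible in the active region.
So the transistor is saturated. With V_CE = 0.2 V, I_C = (V_CC − 0.2)/R_C = 13.8/8.2 = 1.68 mA.
Check: β·I_B = 7.34 mA > I_C = 1.68 mA, confirming saturation.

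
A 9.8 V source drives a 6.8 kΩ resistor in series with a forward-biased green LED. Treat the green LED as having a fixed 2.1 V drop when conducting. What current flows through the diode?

I ≈ 1.1 mA

KVL around the loop: 9.8 = V_D + I·R = 2.1 + I × 6.8 kΩ.
So I = (9.8 − 2.1) / 6.8 kΩ = 7.7 / 6.8 = 1.13 mA.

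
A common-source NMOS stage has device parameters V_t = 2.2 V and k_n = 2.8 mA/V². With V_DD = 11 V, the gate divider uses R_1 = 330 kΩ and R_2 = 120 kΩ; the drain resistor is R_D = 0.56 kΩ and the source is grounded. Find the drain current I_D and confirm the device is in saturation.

I_D ≈ 0.75 mA

V_G = V_DD·R_2/(R_1+R_2) = 11×120/450 = 2.93 V. With the source grounded, V_GS = V_G = 2.93 V.
Assume saturation: I_D = (k_n/2)(V_GS − V_t)² = (2.8/2)×(2.93 − 2.2)² = 1.4×0.733² = 0.753 mA.
V_DS = V_DD − I_D·R_D = 11 − 0.753×0.56 = 10.6 V.
Saturation requires V_DS ≥ V_GS − V_t = 0.733 V; 10.6 ≥ 0.733 ✓.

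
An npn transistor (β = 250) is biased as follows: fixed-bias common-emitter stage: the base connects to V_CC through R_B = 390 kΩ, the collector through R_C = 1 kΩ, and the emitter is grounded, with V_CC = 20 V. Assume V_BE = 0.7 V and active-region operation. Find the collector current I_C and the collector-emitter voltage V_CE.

Base loop: V_CC = I_B·R_B + V_BE, so I_B = (20 − 0.7)/390 kΩ = 0.0495 mA.
In the active region I_C = β·I_B = 250 × 0.0495 = 12.4 mA.
Collector loop: V_CE = V_CC − I_C·R_C = 20 − 12.4×1 = 7.63 V.
Since V_CE = 7.63 V > V_CE(sat) ≈ 0.2 V, the transistor is in the active region as assumed.

I_C ≈ 12 mA, V_CE ≈ 7.6 V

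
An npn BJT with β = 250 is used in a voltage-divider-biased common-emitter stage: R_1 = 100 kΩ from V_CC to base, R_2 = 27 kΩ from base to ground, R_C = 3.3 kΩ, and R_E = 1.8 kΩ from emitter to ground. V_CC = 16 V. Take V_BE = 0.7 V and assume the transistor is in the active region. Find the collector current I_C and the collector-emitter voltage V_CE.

Thevenize the base divider: V_Th = V_CC·R_2/(R_1+R_2) = 16×27/127 = 3.4 V, R_Th = R_1‖R_2 = 21.3 kΩ.
Base-emitter loop: V_Th = I_B·R_Th + V_BE + (β+1)I_B·R_E, so I_B = (3.4 − 0.7) / (21.3 + 251×1.8) = 0.00571 mA.
I_C = β·I_B = 250×0.00571 = 1.43 mA, and I_E = (β+1)I_B = 1.43 mA.
V_CE = V_CC − I_C·R_C − I_E·R_E = 16 − 1.43×3.3 − 1.43×1.8 = 8.71 V.
V_CE = 8.71 V > 0.2 V confirms active-region operation.

I_C ≈ 1.4 mA, V_CE ≈ 8.7 V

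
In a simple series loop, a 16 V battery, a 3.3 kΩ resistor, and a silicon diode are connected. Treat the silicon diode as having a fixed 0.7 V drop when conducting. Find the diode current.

I ≈ 4.6 mA

KVL around the loop: 16 = V_D + I·R = 0.7 + I × 3.3 kΩ.
So I = (16 − 0.7) / 3.3 kΩ = 15.3 / 3.3 = 4.64 mA.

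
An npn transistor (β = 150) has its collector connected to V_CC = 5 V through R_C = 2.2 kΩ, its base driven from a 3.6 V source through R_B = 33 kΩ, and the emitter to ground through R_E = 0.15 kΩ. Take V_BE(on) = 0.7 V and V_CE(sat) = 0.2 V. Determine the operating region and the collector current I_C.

Assume active: I_B = (3.6 − 0.7)/(33 + 151×0.15) = 0.0521 mA, I_C = β·I_B = 7.82 mA.
Then V_CE = 5 − 7.82×2.2 − 7.87×0.15 = -13.4 V < 0.2 V — the active assumption fails.
Re-solve with V_CE = 0.2 V. KCL at the emitter: V_E/R_E = (V_BB−0.7−V_E)/R_B + (V_CC−0.2−V_E)/R_C, giving V_E = 0.317 V.
I_C = (V_CC − 0.2 − V_E)/R_C = (4.8 − 0.317)/2.2 = 2.04 mA.
Check: I_B = (2.9 − 0.317)/33 = 0.0783 mA, and β·I_B = 11.7 mA > I_C, confirming saturation.

saturation; I_C ≈ 2 mA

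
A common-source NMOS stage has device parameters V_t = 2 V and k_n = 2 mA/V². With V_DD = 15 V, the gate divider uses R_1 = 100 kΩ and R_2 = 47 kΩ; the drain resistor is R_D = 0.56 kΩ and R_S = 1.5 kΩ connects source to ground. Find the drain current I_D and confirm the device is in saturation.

V_G = V_DD·R_2/(R_1+R_2) = 15×47/147 = 4.8 V.
Assume saturation: I_D = (k_n/2)(V_GS − V_t)² with V_GS = V_G − I_D·R_S = 4.8 − 1.5·I_D.
Substituting gives 2.25·I_D² − 9.39·I_D + 7.82 = 0, with roots I_D = 1.15 or 3.02 mA.
The root I_D = 3.02 mA gives V_GS = 0.261 V ≤ V_t, so take I_D = 1.15 mA.
Then V_GS = 3.07 V and V_DS = V_DD − I_D(R_D+R_S) = 15 − 1.15×2.06 = 12.6 V.
Saturation requires V_DS ≥ V_GS − V_t = 1.07 V; 12.6 ≥ 1.07 ✓.

I_D ≈ 1.1 mA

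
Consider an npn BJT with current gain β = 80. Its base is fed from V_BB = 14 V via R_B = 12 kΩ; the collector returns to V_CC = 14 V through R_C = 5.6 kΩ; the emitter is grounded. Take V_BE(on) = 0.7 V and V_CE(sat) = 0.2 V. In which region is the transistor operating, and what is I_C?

saturation; I_C ≈ 2.5 mA

Assume active: I_B = (14 − 0.7)/12 = 1.11 mA, giving I_C = β·I_B = 88.7 mA.
But then V_CE = 14 − 88.7×5.6 = -483 V < V_CE(sat) = 0.2 V — impossible in the active region.
So the transistor is saturated. With V_CE = 0.2 V, I_C = (V_CC − 0.2)/R_C = 13.8/5.6 = 2.46 mA.
Check: β·I_B = 88.7 mA > I_C = 2.46 mA, confirming saturation.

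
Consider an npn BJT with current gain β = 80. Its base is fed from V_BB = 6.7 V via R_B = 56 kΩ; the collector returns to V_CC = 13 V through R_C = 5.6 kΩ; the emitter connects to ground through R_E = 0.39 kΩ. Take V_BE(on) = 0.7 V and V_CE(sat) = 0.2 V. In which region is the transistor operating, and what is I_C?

saturation; I_C ≈ 2.1 mA

Assume active: I_B = (6.7 − 0.7)/(56 + 81×0.39) = 0.0685 mA, I_C = β·I_B = 5.48 mA.
Then V_CE = 13 − 5.48×5.6 − 5.55×0.39 = -19.9 V < 0.2 V — the active assumption fails.
Re-solve with V_CE = 0.2 V. KCL at the emitter: V_E/R_E = (V_BB−0.7−V_E)/R_B + (V_CC−0.2−V_E)/R_C, giving V_E = 0.867 V.
I_C = (V_CC − 0.2 − V_E)/R_C = (12.8 − 0.867)/5.6 = 2.13 mA.
Check: I_B = (6 − 0.867)/56 = 0.0917 mA, and β·I_B = 7.33 mA > I_C, confirming saturation.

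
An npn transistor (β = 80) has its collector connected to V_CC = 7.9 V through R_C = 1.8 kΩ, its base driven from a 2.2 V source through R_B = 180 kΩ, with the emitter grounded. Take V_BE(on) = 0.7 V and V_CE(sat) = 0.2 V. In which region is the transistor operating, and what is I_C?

Assume active. Base-emitter loop: I_B = (V_BB − V_BE)/R_B = (2.2 − 0.7)/180 = 0.00833 mA.
I_C = β·I_B = 80×0.00833 = 0.667 mA.
V_CE = V_CC − I_C·R_C = 7.9 − 0.667×1.8 = 6.7 V > V_CE(sat), so the active-region assumption holds.

active; I_C ≈ 0.67 mA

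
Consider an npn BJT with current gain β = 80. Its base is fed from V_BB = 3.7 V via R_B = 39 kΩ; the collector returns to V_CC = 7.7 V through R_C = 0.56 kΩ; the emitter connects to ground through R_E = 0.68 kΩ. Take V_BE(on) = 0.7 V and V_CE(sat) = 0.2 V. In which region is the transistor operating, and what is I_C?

Assume active. Base-emitter loop: I_B = (V_BB − V_BE)/(R_B + (β+1)R_E) = (3.7 − 0.7)/(39 + 81×0.68) = 0.0319 mA.
I_C = β·I_B = 80×0.0319 = 2.55 mA.
V_CE = V_CC − I_C·R_C − I_E·R_E = 7.7 − 2.55×0.56 − 2.58×0.68 = 4.52 V > V_CE(sat), so the active-region assumption holds.

active; I_C ≈ 2.6 mA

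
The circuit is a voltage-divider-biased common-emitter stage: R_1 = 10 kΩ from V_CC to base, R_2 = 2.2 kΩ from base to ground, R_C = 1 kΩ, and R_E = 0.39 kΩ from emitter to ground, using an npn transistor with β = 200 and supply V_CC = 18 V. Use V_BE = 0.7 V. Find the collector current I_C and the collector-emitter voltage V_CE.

I_C ≈ 6.3 mA, V_CE ≈ 9.2 V

Thevenize the base divider: V_Th = V_CC·R_2/(R_1+R_2) = 18×2.2/12.2 = 3.25 V, R_Th = R_1‖R_2 = 1.8 kΩ.
Base-emitter loop: V_Th = I_B·R_Th + V_BE + (β+1)I_B·R_E, so I_B = (3.25 − 0.7) / (1.8 + 201×0.39) = 0.0317 mA.
I_C = β·I_B = 200×0.0317 = 6.35 mA, and I_E = (β+1)I_B = 6.38 mA.
V_CE = V_CC − I_C·R_C − I_E·R_E = 18 − 6.35×1 − 6.38×0.39 = 9.16 V.
V_CE = 9.16 V > 0.2 V confirms active-region operation.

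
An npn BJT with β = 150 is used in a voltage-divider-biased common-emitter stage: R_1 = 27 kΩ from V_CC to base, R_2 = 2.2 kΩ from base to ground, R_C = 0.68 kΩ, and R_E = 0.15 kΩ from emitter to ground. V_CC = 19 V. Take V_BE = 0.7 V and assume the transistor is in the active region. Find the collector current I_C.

I_C ≈ 4.4 mA

Thevenize the base divider: V_Th = V_CC·R_2/(R_1+R_2) = 19×2.2/29.2 = 1.43 V, R_Th = R_1‖R_2 = 2.03 kΩ.
Base-emitter loop: V_Th = I_B·R_Th + V_BE + (β+1)I_B·R_E, so I_B = (1.43 − 0.7) / (2.03 + 151×0.15) = 0.0296 mA.
I_C = β·I_B = 150×0.0296 = 4.45 mA, and I_E = (β+1)I_B = 4.47 mA.
V_CE = V_CC − I_C·R_C − I_E·R_E = 19 − 4.45×0.68 − 4.47×0.15 = 15.3 V.
V_CE = 15.3 V > 0.2 V confirms active-region operation.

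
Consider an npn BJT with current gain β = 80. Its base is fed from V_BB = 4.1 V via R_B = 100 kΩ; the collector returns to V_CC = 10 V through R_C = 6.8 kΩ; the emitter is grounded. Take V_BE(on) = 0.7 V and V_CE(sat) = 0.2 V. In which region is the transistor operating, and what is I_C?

Assume active: I_B = (4.1 − 0.7)/100 = 0.034 mA, giving I_C = β·I_B = 2.72 mA.
But then V_CE = 10 − 2.72×6.8 = -8.5 V < V_CE(sat) = 0.2 V — impossible in the active region.
So the transistor is saturated. With V_CE = 0.2 V, I_C = (V_CC − 0.2)/R_C = 9.8/6.8 = 1.44 mA.
Check: β·I_B = 2.72 mA > I_C = 1.44 mA, confirming saturation.

saturation; I_C ≈ 1.4 mA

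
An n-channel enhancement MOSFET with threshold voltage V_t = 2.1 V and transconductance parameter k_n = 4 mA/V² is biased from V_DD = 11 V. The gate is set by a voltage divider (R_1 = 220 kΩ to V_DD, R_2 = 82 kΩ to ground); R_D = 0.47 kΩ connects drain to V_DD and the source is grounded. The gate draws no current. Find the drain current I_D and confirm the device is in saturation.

I_D ≈ 1.6 mA

V_G = V_DD·R_2/(R_1+R_2) = 11×82/302 = 2.99 V. With the source grounded, V_GS = V_G = 2.99 V.
Assume saturation: I_D = (k_n/2)(V_GS − V_t)² = (4/2)×(2.99 − 2.1)² = 2×0.887² = 1.57 mA.
V_DS = V_DD − I_D·R_D = 11 − 1.57×0.47 = 10.3 V.
Saturation requires V_DS ≥ V_GS − V_t = 0.887 V; 10.3 ≥ 0.887 ✓.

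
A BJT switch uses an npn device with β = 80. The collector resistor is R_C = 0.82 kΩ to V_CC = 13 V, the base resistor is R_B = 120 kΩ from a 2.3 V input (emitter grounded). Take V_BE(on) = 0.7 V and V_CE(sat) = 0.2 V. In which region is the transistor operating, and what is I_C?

Assume active. Base-emitter loop: I_B = (V_BB − V_BE)/R_B = (2.3 − 0.7)/120 = 0.0133 mA.
I_C = β·I_B = 80×0.0133 = 1.07 mA.
V_CE = V_CC − I_C·R_C = 13 − 1.07×0.82 = 12.1 V > V_CE(sat), so the active-region assumption holds.

active; I_C ≈ 1.1 mA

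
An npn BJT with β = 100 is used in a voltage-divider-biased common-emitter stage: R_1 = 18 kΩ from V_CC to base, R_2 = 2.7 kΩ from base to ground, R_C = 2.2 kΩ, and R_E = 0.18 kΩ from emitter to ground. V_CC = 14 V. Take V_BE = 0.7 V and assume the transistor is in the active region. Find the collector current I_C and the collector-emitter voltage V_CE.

Thevenize the base divider: V_Th = V_CC·R_2/(R_1+R_2) = 14×2.7/20.7 = 1.83 V, R_Th = R_1‖R_2 = 2.35 kΩ.
Base-emitter loop: V_Th = I_B·R_Th + V_BE + (β+1)I_B·R_E, so I_B = (1.83 − 0.7) / (2.35 + 101×0.18) = 0.0549 mA.
I_C = β·I_B = 100×0.0549 = 5.49 mA, and I_E = (β+1)I_B = 5.54 mA.
V_CE = V_CC − I_C·R_C − I_E·R_E = 14 − 5.49×2.2 − 5.54×0.18 = 0.934 V.
V_CE = 0.934 V > 0.2 V confirms active-region operation.

I_C ≈ 5.5 mA, V_CE ≈ 0.93 V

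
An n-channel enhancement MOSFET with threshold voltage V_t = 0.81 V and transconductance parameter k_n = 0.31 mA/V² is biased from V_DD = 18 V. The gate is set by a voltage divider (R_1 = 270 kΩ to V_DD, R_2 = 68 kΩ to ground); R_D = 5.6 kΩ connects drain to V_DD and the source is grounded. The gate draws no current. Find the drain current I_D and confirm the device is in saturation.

I_D ≈ 1.2 mA

V_G = V_DD·R_2/(R_1+R_2) = 18×68/338 = 3.62 V. With the source grounded, V_GS = V_G = 3.62 V.
Assume saturation: I_D = (k_n/2)(V_GS − V_t)² = (0.31/2)×(3.62 − 0.81)² = 0.155×2.81² = 1.23 mA.
V_DS = V_DD − I_D·R_D = 18 − 1.23×5.6 = 11.1 V.
Saturation requires V_DS ≥ V_GS − V_t = 2.81 V; 11.1 ≥ 2.81 ✓.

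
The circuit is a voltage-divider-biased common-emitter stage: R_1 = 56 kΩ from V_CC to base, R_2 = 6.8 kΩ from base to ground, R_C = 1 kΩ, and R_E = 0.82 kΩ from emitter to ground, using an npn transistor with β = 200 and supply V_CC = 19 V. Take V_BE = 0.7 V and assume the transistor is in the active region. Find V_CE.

Thevenize the base divider: V_Th = V_CC·R_2/(R_1+R_2) = 19×6.8/62.8 = 2.06 V, R_Th = R_1‖R_2 = 6.06 kΩ.
Base-emitter loop: V_Th = I_B·R_Th + V_BE + (β+1)I_B·R_E, so I_B = (2.06 − 0.7) / (6.06 + 201×0.82) = 0.00794 mA.
I_C = β·I_B = 200×0.00794 = 1.59 mA, and I_E = (β+1)I_B = 1.6 mA.
V_CE = V_CC − I_C·R_C − I_E·R_E = 19 − 1.59×1 − 1.6×0.82 = 16.1 V.
V_CE = 16.1 V > 0.2 V confirms active-region operation.

V_CE ≈ 16 V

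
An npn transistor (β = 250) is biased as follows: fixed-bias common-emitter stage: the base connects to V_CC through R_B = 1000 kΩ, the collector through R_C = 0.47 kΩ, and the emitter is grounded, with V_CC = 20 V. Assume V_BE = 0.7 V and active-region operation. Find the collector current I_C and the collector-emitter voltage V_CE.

Base loop: V_CC = I_B·R_B + V_BE, so I_B = (20 − 0.7)/1000 kΩ = 0.0193 mA.
In the active region I_C = β·I_B = 250 × 0.0193 = 4.83 mA.
Collector loop: V_CE = V_CC − I_C·R_C = 20 − 4.83×0.47 = 17.7 V.
Since V_CE = 17.7 V > V_CE(sat) ≈ 0.2 V, the transistor is in the active region as assumed.

I_C ≈ 4.8 mA, V_CE ≈ 18 V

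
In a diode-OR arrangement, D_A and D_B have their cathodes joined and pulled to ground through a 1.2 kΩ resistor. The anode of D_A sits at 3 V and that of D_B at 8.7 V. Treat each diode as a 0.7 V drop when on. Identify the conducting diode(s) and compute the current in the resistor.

Assume both conduct. Then node N would need to be at both 3−0.7 = 2.3 V and 8.7−0.7 = 8 V, which is impossible.
Assume only D_B conducts: V_N = 8.7 − 0.7 = 8 V, so I_R = 8/1.2 = 6.67 mA.
Check D_A: its anode-to-cathode voltage is 3 − 8 = -5 V < 0.7 V, so it is off. The assumption is consistent.

Only D_B conducts; I_R ≈ 6.7 mA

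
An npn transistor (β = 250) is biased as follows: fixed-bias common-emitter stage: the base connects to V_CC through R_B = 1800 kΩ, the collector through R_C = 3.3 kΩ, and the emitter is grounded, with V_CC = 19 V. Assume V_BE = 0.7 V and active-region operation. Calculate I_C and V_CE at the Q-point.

I_C ≈ 2.5 mA, V_CE ≈ 11 V

Base loop: V_CC = I_B·R_B + V_BE, so I_B = (19 − 0.7)/1800 kΩ = 0.0102 mA.
In the active region I_C = β·I_B = 250 × 0.0102 = 2.54 mA.
Collector loop: V_CE = V_CC − I_C·R_C = 19 − 2.54×3.3 = 10.6 V.
Since V_CE = 10.6 V > V_CE(sat) ≈ 0.2 V, the transistor is in the active region as assumed.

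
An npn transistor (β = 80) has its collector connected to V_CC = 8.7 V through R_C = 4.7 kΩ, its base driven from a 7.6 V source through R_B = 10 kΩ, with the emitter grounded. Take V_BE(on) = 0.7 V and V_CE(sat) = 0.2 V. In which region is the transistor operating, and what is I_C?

Assume active: I_B = (7.6 − 0.7)/10 = 0.69 mA, giving I_C = β·I_B = 55.2 mA.
But then V_CE = 8.7 − 55.2×4.7 = -251 V < V_CE(sat) = 0.2 V — impossible in the active region.
So the transistor is saturated. With V_CE = 0.2 V, I_C = (V_CC − 0.2)/R_C = 8.5/4.7 = 1.81 mA.
Check: β·I_B = 55.2 mA > I_C = 1.81 mA, confirming saturation.

saturation; I_C ≈ 1.8 mA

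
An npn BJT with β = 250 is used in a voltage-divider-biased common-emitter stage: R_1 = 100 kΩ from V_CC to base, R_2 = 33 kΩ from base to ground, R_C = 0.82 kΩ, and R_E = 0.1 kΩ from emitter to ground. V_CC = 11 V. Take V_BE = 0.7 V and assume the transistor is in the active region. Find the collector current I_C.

Thevenize the base divider: V_Th = V_CC·R_2/(R_1+R_2) = 11×33/133 = 2.73 V, R_Th = R_1‖R_2 = 24.8 kΩ.
Base-emitter loop: V_Th = I_B·R_Th + V_BE + (β+1)I_B·R_E, so I_B = (2.73 − 0.7) / (24.8 + 251×0.1) = 0.0407 mA.
I_C = β·I_B = 250×0.0407 = 10.2 mA, and I_E = (β+1)I_B = 10.2 mA.
V_CE = V_CC − I_C·R_C − I_E·R_E = 11 − 10.2×0.82 − 10.2×0.1 = 1.64 V.
V_CE = 1.64 V > 0.2 V confirms active-region operation.

I_C ≈ 10 mA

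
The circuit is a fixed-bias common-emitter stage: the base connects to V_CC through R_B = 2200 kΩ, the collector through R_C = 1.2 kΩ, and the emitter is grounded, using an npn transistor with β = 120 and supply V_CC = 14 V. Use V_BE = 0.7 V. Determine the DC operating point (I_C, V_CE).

I_C ≈ 0.73 mA, V_CE ≈ 13 V

Base loop: V_CC = I_B·R_B + V_BE, so I_B = (14 − 0.7)/2200 kΩ = 0.00605 mA.
In the active region I_C = β·I_B = 120 × 0.00605 = 0.725 mA.
Collector loop: V_CE = V_CC − I_C·R_C = 14 − 0.725×1.2 = 13.1 V.
Since V_CE = 13.1 V > V_CE(sat) ≈ 0.2 V, the transistor is in the active region as assumed.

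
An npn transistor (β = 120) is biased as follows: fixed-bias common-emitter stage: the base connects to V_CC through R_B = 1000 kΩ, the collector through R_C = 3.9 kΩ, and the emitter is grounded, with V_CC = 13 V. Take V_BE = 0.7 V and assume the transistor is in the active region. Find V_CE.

Base loop: V_CC = I_B·R_B + V_BE, so I_B = (13 − 0.7)/1000 kΩ = 0.0123 mA.
In the active region I_C = β·I_B = 120 × 0.0123 = 1.48 mA.
Collector loop: V_CE = V_CC − I_C·R_C = 13 − 1.48×3.9 = 7.24 V.
Since V_CE = 7.24 V > V_CE(sat) ≈ 0.2 V, the transistor is in the active region as assumed.

V_CE ≈ 7.2 V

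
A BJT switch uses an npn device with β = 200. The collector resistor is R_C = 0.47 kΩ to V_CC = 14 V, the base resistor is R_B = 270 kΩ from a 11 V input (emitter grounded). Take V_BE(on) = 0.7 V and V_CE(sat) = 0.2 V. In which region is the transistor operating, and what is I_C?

active; I_C ≈ 7.6 mA

Assume active. Base-emitter loop: I_B = (V_BB − V_BE)/R_B = (11 − 0.7)/270 = 0.0381 mA.
I_C = β·I_B = 200×0.0381 = 7.63 mA.
V_CE = V_CC − I_C·R_C = 14 − 7.63×0.47 = 10.4 V > V_CE(sat), so the active-region assumption holds.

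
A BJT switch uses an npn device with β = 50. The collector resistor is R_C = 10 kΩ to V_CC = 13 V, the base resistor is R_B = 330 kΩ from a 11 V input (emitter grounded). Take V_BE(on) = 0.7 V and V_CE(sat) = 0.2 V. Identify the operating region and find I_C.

saturation; I_C ≈ 1.3 mA

Assume active: I_B = (11 − 0.7)/330 = 0.0312 mA, giving I_C = β·I_B = 1.56 mA.
But then V_CE = 13 − 1.56×10 = -2.61 V < V_CE(sat) = 0.2 V — impossible in the active region.
So the transistor is saturated. With V_CE = 0.2 V, I_C = (V_CC − 0.2)/R_C = 12.8/10 = 1.28 mA.
Check: β·I_B = 1.56 mA > I_C = 1.28 mA, confirming saturation.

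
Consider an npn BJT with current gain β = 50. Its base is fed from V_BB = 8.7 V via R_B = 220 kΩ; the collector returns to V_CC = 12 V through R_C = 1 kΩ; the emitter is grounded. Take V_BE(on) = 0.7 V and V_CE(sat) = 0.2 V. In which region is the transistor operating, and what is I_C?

Assume active. Base-emitter loop: I_B = (V_BB − V_BE)/R_B = (8.7 − 0.7)/220 = 0.0364 mA.
I_C = β·I_B = 50×0.0364 = 1.82 mA.
V_CE = V_CC − I_C·R_C = 12 − 1.82×1 = 10.2 V > V_CE(sat), so the active-region assumption holds.

active; I_C ≈ 1.8 mA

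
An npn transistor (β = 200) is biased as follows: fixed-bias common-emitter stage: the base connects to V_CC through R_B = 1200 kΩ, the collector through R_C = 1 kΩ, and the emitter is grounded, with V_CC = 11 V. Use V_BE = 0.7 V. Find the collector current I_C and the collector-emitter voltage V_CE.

Base loop: V_CC = I_B·R_B + V_BE, so I_B = (11 − 0.7)/1200 kΩ = 0.00858 mA.
In the active region I_C = β·I_B = 200 × 0.00858 = 1.72 mA.
Collector loop: V_CE = V_CC − I_C·R_C = 11 − 1.72×1 = 9.28 V.
Since V_CE = 9.28 V > V_CE(sat) ≈ 0.2 V, the transistor is in the active region as assumed.

I_C ≈ 1.7 mA, V_CE ≈ 9.3 V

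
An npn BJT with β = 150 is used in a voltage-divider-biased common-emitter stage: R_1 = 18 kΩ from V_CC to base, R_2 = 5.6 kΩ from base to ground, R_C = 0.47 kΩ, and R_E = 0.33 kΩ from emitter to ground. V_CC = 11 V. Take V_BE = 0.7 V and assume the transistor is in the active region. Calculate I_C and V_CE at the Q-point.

I_C ≈ 5.3 mA, V_CE ≈ 6.8 V

Thevenize the base divider: V_Th = V_CC·R_2/(R_1+R_2) = 11×5.6/23.6 = 2.61 V, R_Th = R_1‖R_2 = 4.27 kΩ.
Base-emitter loop: V_Th = I_B·R_Th + V_BE + (β+1)I_B·R_E, so I_B = (2.61 − 0.7) / (4.27 + 151×0.33) = 0.0353 mA.
I_C = β·I_B = 150×0.0353 = 5.3 mA, and I_E = (β+1)I_B = 5.33 mA.
V_CE = V_CC − I_C·R_C − I_E·R_E = 11 − 5.3×0.47 − 5.33×0.33 = 6.75 V.
V_CE = 6.75 V > 0.2 V confirms active-region operation.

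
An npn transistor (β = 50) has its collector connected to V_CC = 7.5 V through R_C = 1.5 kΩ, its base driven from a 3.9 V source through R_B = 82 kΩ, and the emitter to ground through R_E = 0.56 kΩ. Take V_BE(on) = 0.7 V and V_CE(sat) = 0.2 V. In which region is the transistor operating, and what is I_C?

active; I_C ≈ 1.4 mA

Assume active. Base-emitter loop: I_B = (V_BB − V_BE)/(R_B + (β+1)R_E) = (3.9 − 0.7)/(82 + 51×0.56) = 0.0289 mA.
I_C = β·I_B = 50×0.0289 = 1.45 mA.
V_CE = V_CC − I_C·R_C − I_E·R_E = 7.5 − 1.45×1.5 − 1.48×0.56 = 4.5 V > V_CE(sat), so the active-region assumption holds.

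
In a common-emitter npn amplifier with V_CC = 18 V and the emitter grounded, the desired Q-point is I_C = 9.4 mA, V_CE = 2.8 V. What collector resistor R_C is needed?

R_C ≈ 1.6 kΩ

Collector loop: V_CC = I_C·R_C + V_CE.
R_C = (V_CC − V_CE)/I_C = (18 − 2.8)/9.4 = 1.62 kΩ.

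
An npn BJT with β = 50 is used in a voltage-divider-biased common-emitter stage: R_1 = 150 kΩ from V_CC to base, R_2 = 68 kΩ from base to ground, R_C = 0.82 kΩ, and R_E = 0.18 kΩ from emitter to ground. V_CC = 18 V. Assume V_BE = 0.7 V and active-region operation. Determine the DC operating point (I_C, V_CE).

Thevenize the base divider: V_Th = V_CC·R_2/(R_1+R_2) = 18×68/218 = 5.61 V, R_Th = R_1‖R_2 = 46.8 kΩ.
Base-emitter loop: V_Th = I_B·R_Th + V_BE + (β+1)I_B·R_E, so I_B = (5.61 − 0.7) / (46.8 + 51×0.18) = 0.0878 mA.
I_C = β·I_B = 50×0.0878 = 4.39 mA, and I_E = (β+1)I_B = 4.48 mA.
V_CE = V_CC − I_C·R_C − I_E·R_E = 18 − 4.39×0.82 − 4.48×0.18 = 13.6 V.
V_CE = 13.6 V > 0.2 V confirms active-region operation.

I_C ≈ 4.4 mA, V_CE ≈ 14 V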